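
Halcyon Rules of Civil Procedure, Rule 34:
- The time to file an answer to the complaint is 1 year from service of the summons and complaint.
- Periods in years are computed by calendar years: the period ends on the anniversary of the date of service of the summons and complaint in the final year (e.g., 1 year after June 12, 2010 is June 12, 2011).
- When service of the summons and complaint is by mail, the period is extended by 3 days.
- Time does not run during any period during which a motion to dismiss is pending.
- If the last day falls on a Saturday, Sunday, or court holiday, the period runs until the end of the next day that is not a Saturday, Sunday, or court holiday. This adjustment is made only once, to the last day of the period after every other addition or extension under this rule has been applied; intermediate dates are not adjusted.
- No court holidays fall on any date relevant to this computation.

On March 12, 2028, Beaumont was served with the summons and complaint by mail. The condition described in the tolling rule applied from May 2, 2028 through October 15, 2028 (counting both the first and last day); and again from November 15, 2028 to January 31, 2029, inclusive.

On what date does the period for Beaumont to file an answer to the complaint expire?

November 15, 2029

1 year after March 12, 2028 is March 12, 2029.
Service was by mail, adding 3 days: March 12, 2029 + 3 days = March 15, 2029.
From May 2, 2028 through October 15, 2028 inclusive is 167 days; tolling adds 167 days: March 15, 2029 + 167 days = August 29, 2029.
From November 15, 2028 through January 31, 2029 inclusive is 78 days; tolling adds 78 days: August 29, 2029 + 78 days = November 15, 2029.
November 15, 2029 is a Thursday and not a court holiday, so no extension applies.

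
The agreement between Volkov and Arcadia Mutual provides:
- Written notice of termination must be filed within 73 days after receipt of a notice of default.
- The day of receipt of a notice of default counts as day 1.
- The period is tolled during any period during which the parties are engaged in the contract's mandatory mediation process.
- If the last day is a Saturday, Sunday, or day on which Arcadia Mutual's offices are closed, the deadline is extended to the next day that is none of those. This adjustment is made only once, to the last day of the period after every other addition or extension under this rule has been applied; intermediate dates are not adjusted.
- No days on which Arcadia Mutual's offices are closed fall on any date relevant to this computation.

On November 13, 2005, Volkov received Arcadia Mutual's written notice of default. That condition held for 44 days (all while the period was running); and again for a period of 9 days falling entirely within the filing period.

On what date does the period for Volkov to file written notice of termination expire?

March 20, 2006

Counting November 13, 2005 as day 1, day 73 is January 24, 2006.
Tolling adds 44 days: January 24, 2006 + 44 days = March 9, 2006.
Tolling adds 9 days: March 9, 2006 + 9 days = March 18, 2006.
March 18, 2006 is Saturday; March 19, 2006 is Sunday. The next qualifying day is March 20, 2006.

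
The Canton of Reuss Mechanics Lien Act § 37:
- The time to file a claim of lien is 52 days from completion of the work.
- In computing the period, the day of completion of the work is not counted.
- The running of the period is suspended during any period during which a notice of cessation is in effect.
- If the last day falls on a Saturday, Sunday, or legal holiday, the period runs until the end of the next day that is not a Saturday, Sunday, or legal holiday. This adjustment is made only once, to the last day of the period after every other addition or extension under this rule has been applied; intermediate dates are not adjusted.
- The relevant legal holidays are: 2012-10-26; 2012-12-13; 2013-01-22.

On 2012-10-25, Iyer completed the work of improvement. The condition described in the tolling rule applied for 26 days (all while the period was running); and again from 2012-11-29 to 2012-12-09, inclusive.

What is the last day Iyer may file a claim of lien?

January 23, 2013

52 days after 2012-10-25 is December 16, 2012.
Tolling adds 26 days: December 16, 2012 + 26 days = January 11, 2013.
From November 29, 2012 through December 9, 2012 inclusive is 11 days; tolling adds 11 days: January 11, 2013 + 11 days = January 22, 2013.
January 22, 2013 is a listed holiday. The next qualifying day is January 23, 2013.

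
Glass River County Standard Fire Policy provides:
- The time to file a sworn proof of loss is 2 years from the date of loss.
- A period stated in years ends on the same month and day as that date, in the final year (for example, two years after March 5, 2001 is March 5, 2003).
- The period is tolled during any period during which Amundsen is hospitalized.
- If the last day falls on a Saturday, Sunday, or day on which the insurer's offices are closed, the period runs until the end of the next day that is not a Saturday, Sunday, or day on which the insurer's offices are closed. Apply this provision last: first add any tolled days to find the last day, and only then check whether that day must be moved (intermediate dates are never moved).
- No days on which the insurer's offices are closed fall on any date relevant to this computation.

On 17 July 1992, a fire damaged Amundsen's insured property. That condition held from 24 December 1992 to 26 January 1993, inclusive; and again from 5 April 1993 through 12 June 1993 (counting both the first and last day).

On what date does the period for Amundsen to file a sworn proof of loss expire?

2 years after 17 July 1992 is July 17, 1994.
From December 24, 1992 through January 26, 1993 inclusive is 34 days; tolling adds 34 days: July 17, 1994 + 34 days = August 20, 1994.
From April 5, 1993 through June 12, 1993 inclusive is 69 days; tolling adds 69 days: August 20, 1994 + 69 days = October 28, 1994.
October 28, 1994 is a Friday and not a day on which the insurer's offices are closed, so no extension applies.

October 28, 1994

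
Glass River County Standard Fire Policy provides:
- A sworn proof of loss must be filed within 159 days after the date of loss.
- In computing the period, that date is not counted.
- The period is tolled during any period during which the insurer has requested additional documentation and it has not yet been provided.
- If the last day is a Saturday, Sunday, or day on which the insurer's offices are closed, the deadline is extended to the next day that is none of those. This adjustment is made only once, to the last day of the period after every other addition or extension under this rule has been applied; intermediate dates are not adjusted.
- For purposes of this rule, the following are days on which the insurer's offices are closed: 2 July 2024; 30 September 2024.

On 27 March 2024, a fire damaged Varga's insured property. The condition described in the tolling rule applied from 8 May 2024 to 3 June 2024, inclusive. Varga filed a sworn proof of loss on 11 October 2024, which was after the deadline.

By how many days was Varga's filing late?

10 days

159 days after 27 March 2024 is September 2, 2024.
From May 8, 2024 through June 3, 2024 inclusive is 27 days; tolling adds 27 days: September 2, 2024 + 27 days = September 29, 2024.
September 29, 2024 is Sunday; September 30, 2024 is a listed holiday. The next qualifying day is October 1, 2024.
The deadline is October 1, 2024; from October 1, 2024 to October 11, 2024 is 10 days.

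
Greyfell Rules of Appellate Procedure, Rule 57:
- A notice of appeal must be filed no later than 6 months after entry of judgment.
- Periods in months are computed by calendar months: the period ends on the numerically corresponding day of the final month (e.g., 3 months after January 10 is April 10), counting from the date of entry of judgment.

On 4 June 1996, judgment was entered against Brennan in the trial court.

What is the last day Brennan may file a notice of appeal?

December 4, 1996

6 months after 4 June 1996 is December 4, 1996.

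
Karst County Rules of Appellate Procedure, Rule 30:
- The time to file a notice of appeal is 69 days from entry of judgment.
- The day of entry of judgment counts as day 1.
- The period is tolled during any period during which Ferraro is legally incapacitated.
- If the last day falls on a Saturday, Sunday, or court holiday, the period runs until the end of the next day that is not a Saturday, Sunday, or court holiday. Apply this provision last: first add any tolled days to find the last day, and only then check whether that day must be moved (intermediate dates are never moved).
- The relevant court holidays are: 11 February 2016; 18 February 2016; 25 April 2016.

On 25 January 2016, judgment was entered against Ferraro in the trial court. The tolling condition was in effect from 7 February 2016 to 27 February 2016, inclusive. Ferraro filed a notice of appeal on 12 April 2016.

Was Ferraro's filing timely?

Yes

Counting 25 January 2016 as day 1, day 69 is April 2, 2016.
From February 7, 2016 through February 27, 2016 inclusive is 21 days; tolling adds 21 days: April 2, 2016 + 21 days = April 23, 2016.
April 23, 2016 is Saturday; April 24, 2016 is Sunday; April 25, 2016 is a listed holiday. The next qualifying day is April 26, 2016.
The deadline is April 26, 2016; the filing on April 12, 2016 is on or before that date.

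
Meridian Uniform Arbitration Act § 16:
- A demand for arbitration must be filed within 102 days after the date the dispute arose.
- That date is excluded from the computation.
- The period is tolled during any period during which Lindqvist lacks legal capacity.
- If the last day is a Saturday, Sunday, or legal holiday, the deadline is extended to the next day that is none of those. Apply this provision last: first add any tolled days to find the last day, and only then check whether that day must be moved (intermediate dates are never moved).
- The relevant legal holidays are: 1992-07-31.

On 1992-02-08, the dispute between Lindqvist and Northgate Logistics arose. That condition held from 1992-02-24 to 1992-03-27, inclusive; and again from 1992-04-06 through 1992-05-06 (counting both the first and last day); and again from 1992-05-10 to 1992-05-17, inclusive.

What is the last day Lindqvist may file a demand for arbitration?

102 days after 1992-02-08 is May 20, 1992.
From February 24, 1992 through March 27, 1992 inclusive is 33 days; tolling adds 33 days: May 20, 1992 + 33 days = June 22, 1992.
From April 6, 1992 through May 6, 1992 inclusive is 31 days; tolling adds 31 days: June 22, 1992 + 31 days = July 23, 1992.
From May 10, 1992 through May 17, 1992 inclusive is 8 days; tolling adds 8 days: July 23, 1992 + 8 days = July 31, 1992.
July 31, 1992 is a listed holiday; August 1, 1992 is Saturday; August 2, 1992 is Sunday. The next qualifying day is August 3, 1992.

August 3, 1992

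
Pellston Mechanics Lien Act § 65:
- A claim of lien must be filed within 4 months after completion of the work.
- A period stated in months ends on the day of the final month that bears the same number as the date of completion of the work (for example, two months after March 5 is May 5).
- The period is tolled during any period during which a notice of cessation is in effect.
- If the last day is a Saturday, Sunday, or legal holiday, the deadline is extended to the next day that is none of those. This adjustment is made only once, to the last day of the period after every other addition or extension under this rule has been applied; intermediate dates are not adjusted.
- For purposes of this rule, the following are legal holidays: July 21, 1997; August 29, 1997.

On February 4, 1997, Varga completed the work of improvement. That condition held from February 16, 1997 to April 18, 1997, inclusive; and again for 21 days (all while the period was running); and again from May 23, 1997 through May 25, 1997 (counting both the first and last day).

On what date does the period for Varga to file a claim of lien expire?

September 1, 1997

4 months after February 4, 1997 is June 4, 1997.
From February 16, 1997 through April 18, 1997 inclusive is 62 days; tolling adds 62 days: June 4, 1997 + 62 days = August 5, 1997.
Tolling adds 21 days: August 5, 1997 + 21 days = August 26, 1997.
From May 23, 1997 through May 25, 1997 inclusive is 3 days; tolling adds 3 days: August 26, 1997 + 3 days = August 29, 1997.
August 29, 1997 is a listed holiday; August 30, 1997 is Saturday; August 31, 1997 is Sunday. The next qualifying day is September 1, 1997.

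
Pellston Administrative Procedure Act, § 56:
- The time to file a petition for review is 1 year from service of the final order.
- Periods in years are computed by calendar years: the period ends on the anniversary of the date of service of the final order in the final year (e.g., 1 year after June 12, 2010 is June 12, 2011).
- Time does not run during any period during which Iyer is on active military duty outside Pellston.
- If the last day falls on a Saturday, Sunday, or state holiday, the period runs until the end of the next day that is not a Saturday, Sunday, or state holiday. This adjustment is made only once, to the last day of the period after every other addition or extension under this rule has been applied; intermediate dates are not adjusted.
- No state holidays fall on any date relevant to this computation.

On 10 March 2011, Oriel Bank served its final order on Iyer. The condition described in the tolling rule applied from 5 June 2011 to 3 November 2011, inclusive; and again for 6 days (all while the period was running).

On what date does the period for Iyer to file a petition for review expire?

1 year after 10 March 2011 is March 10, 2012.
From June 5, 2011 through November 3, 2011 inclusive is 152 days; tolling adds 152 days: March 10, 2012 + 152 days = August 9, 2012.
Tolling adds 6 days: August 9, 2012 + 6 days = August 15, 2012.
August 15, 2012 is a Wednesday and not a state holiday, so no extension applies.

August 15, 2012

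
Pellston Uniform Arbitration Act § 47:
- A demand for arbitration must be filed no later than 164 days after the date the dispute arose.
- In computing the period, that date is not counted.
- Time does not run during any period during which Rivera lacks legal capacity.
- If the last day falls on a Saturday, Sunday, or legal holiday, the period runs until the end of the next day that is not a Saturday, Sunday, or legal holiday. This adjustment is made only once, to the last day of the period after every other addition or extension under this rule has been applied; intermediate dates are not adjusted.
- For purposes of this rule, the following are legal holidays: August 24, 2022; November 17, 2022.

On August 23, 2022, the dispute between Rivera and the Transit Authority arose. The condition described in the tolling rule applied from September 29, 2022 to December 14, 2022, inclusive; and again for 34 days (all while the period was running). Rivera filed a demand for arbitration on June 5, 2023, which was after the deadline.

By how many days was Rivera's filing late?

164 days after August 23, 2022 is February 3, 2023.
From September 29, 2022 through December 14, 2022 inclusive is 77 days; tolling adds 77 days: February 3, 2023 + 77 days = April 21, 2023.
Tolling adds 34 days: April 21, 2023 + 34 days = May 25, 2023.
May 25, 2023 is a Thursday and not a legal holiday, so no extension applies.
The deadline is May 25, 2023; from May 25, 2023 to June 5, 2023 is 11 days.

11 days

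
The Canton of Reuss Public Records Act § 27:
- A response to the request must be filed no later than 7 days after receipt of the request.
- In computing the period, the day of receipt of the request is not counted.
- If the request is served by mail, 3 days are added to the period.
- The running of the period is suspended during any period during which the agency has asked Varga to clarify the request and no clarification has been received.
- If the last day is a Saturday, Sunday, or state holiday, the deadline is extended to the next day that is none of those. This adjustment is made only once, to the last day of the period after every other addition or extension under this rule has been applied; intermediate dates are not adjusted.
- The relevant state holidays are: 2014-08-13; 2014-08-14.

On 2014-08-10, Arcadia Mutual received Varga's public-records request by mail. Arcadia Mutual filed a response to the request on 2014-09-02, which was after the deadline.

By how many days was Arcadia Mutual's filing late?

7 days after 2014-08-10 is August 17, 2014.
Service was by mail, adding 3 days: August 17, 2014 + 3 days = August 20, 2014.
August 20, 2014 is a Wednesday and not a state holiday, so no extension applies.
The deadline is August 20, 2014; from August 20, 2014 to September 2, 2014 is 13 days.

13 days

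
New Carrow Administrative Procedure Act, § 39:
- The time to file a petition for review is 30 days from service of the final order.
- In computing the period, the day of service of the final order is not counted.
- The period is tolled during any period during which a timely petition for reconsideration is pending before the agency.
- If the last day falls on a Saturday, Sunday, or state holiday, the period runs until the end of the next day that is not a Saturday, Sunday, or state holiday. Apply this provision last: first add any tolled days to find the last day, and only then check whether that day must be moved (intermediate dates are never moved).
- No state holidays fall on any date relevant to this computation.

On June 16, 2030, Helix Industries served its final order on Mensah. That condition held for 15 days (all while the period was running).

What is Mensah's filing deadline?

30 days after June 16, 2030 is July 16, 2030.
Tolling adds 15 days: July 16, 2030 + 15 days = July 31, 2030.
July 31, 2030 is a Wednesday and not a state holiday, so no extension applies.

July 31, 2030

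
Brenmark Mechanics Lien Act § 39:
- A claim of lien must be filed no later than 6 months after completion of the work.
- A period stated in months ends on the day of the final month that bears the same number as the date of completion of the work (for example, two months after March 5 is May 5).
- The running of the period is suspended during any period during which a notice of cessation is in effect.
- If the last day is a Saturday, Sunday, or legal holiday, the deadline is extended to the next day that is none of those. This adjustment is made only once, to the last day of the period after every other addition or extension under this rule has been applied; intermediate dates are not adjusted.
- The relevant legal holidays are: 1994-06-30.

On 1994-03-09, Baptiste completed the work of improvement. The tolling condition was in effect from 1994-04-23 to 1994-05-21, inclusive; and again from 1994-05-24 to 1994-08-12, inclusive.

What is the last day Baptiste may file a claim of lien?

December 28, 1994

6 months after 1994-03-09 is September 9, 1994.
From April 23, 1994 through May 21, 1994 inclusive is 29 days; tolling adds 29 days: September 9, 1994 + 29 days = October 8, 1994.
From May 24, 1994 through August 12, 1994 inclusive is 81 days; tolling adds 81 days: October 8, 1994 + 81 days = December 28, 1994.
December 28, 1994 is a Wednesday and not a legal holiday, so no extension applies.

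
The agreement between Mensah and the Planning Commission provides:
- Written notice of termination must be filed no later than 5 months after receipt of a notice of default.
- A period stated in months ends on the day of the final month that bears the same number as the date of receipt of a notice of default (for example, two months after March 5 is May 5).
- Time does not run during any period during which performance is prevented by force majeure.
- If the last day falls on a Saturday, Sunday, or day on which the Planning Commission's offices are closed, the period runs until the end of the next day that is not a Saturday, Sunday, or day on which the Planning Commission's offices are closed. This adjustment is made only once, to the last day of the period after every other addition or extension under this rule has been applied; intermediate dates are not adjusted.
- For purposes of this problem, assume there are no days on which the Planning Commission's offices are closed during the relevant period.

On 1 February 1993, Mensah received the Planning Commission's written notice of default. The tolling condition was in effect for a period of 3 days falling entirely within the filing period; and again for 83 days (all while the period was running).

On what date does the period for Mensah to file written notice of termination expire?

September 27, 1993

5 months after 1 February 1993 is July 1, 1993.
Tolling adds 3 days: July 1, 1993 + 3 days = July 4, 1993.
Tolling adds 83 days: July 4, 1993 + 83 days = September 25, 1993.
September 25, 1993 is Saturday; September 26, 1993 is Sunday. The next qualifying day is September 27, 1993.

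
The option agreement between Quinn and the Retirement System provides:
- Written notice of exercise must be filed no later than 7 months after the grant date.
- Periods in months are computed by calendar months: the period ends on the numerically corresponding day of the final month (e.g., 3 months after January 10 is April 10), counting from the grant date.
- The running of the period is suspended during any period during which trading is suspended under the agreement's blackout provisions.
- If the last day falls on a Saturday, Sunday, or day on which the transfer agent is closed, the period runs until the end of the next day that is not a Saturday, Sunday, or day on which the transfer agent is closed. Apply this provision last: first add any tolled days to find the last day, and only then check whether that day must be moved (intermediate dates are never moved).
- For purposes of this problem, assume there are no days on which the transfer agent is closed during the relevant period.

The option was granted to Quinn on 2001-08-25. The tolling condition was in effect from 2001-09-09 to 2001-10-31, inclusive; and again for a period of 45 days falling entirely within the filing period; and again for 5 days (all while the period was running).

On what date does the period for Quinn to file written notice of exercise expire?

July 8, 2002

7 months after 2001-08-25 is March 25, 2002.
From September 9, 2001 through October 31, 2001 inclusive is 53 days; tolling adds 53 days: March 25, 2002 + 53 days = May 17, 2002.
Tolling adds 45 days: May 17, 2002 + 45 days = July 1, 2002.
Tolling adds 5 days: July 1, 2002 + 5 days = July 6, 2002.
July 6, 2002 is Saturday; July 7, 2002 is Sunday. The next qualifying day is July 8, 2002.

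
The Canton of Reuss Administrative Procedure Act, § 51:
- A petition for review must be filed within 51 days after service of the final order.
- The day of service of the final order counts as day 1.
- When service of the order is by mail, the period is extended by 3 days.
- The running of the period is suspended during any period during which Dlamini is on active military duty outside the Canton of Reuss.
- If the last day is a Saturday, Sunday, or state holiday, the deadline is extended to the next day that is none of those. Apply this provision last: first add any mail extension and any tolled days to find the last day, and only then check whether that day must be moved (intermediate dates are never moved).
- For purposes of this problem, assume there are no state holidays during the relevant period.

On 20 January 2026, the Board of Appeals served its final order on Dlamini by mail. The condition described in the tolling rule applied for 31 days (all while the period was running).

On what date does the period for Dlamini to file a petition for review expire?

Counting 20 January 2026 as day 1, day 51 is March 11, 2026.
Service was by mail, adding 3 days: March 11, 2026 + 3 days = March 14, 2026.
Tolling adds 31 days: March 14, 2026 + 31 days = April 14, 2026.
April 14, 2026 is a Tuesday and not a state holiday, so no extension applies.

April 14, 2026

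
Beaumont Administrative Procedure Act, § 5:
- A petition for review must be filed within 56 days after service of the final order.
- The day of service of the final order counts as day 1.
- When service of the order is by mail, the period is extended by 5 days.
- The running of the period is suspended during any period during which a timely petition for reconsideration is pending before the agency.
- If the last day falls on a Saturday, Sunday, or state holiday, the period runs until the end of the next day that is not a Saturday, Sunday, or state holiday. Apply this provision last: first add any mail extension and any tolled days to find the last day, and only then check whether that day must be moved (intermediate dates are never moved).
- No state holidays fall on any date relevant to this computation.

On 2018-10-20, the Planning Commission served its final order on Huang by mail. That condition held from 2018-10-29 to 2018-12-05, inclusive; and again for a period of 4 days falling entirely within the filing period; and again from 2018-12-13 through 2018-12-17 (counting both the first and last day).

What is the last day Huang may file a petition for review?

February 4, 2019

Counting 2018-10-20 as day 1, day 56 is December 14, 2018.
Service was by mail, adding 5 days: December 14, 2018 + 5 days = December 19, 2018.
From October 29, 2018 through December 5, 2018 inclusive is 38 days; tolling adds 38 days: December 19, 2018 + 38 days = January 26, 2019.
Tolling adds 4 days: January 26, 2019 + 4 days = January 30, 2019.
From December 13, 2018 through December 17, 2018 inclusive is 5 days; tolling adds 5 days: January 30, 2019 + 5 days = February 4, 2019.
February 4, 2019 is a Monday and not a state holiday, so no extension applies.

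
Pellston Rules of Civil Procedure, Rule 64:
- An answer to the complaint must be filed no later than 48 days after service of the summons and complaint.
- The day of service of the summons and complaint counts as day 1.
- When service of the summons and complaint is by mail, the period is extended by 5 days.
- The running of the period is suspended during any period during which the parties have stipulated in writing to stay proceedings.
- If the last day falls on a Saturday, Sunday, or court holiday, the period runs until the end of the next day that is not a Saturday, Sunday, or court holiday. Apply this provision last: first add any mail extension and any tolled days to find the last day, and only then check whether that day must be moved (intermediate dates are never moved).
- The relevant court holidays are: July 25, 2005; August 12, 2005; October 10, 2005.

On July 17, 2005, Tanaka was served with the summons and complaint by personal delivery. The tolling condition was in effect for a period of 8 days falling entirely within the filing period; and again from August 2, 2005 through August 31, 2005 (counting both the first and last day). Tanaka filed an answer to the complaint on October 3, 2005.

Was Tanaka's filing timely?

Yes

Counting July 17, 2005 as day 1, day 48 is September 2, 2005.
Service was not by mail, so no mail extension applies.
Tolling adds 8 days: September 2, 2005 + 8 days = September 10, 2005.
From August 2, 2005 through August 31, 2005 inclusive is 30 days; tolling adds 30 days: September 10, 2005 + 30 days = October 10, 2005.
October 10, 2005 is a listed holiday. The next qualifying day is October 11, 2005.
The deadline is October 11, 2005; the filing on October 3, 2005 is on or before that date.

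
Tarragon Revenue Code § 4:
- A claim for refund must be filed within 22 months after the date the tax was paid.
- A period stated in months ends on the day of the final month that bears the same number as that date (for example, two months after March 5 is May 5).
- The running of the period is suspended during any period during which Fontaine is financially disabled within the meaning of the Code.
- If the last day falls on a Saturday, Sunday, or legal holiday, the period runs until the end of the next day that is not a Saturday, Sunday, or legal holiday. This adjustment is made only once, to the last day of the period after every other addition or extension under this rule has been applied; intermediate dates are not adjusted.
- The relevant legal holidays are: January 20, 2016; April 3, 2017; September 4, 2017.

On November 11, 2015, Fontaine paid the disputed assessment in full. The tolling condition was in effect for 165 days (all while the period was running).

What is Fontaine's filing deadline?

22 months after November 11, 2015 is September 11, 2017.
Tolling adds 165 days: September 11, 2017 + 165 days = February 23, 2018.
February 23, 2018 is a Friday and not a legal holiday, so no extension applies.

February 23, 2018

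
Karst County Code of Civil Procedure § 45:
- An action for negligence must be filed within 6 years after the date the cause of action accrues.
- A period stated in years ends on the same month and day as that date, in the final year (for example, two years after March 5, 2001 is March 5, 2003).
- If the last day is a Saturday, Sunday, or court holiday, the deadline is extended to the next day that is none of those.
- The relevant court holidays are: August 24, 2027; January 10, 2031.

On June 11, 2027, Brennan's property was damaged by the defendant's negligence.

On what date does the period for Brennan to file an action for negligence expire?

June 13, 2033

6 years after June 11, 2027 is June 11, 2033.
June 11, 2033 is Saturday; June 12, 2033 is Sunday. The next qualifying day is June 13, 2033.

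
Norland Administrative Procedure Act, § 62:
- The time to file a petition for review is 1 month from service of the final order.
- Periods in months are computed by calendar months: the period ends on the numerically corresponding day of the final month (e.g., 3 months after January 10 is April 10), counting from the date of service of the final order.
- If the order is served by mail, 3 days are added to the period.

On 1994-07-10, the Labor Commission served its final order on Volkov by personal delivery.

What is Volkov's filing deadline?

August 10, 1994

1 month after 1994-07-10 is August 10, 1994.
Service was not by mail, so no mail extension applies.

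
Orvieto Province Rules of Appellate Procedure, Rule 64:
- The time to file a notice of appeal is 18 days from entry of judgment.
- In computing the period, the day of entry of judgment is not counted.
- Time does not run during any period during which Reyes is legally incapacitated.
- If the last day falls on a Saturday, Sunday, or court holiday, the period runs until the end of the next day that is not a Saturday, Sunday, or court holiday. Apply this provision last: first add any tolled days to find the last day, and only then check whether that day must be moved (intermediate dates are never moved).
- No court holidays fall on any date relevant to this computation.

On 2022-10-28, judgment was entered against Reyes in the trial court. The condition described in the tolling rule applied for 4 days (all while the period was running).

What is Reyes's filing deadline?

November 21, 2022

18 days after 2022-10-28 is November 15, 2022.
Tolling adds 4 days: November 15, 2022 + 4 days = November 19, 2022.
November 19, 2022 is Saturday; November 20, 2022 is Sunday. The next qualifying day is November 21, 2022.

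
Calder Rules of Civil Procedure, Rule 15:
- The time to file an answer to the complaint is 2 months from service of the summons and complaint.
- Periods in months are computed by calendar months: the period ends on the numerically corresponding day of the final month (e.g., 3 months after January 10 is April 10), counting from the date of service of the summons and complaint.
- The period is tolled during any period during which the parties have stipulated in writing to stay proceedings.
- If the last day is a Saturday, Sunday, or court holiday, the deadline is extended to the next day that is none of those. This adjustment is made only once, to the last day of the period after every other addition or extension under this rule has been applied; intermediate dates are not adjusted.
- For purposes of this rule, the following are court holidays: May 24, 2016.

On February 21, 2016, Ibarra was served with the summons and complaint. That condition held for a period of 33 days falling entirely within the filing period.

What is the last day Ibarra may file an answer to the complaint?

2 months after February 21, 2016 is April 21, 2016.
Tolling adds 33 days: April 21, 2016 + 33 days = May 24, 2016.
May 24, 2016 is a listed holiday. The next qualifying day is May 25, 2016.

May 25, 2016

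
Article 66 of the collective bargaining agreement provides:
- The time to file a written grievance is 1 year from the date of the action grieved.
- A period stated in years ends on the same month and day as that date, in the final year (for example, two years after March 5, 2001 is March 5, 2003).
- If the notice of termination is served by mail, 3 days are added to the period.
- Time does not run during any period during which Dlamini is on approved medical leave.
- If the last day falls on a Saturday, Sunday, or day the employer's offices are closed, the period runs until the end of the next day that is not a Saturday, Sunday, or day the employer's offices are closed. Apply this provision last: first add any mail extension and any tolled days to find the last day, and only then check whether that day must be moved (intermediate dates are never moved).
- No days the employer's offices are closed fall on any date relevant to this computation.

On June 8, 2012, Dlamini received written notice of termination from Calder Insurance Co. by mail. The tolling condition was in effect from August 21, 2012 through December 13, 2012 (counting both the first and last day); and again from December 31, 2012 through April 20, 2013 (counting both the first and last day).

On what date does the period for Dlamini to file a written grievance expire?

1 year after June 8, 2012 is June 8, 2013.
Service was by mail, adding 3 days: June 8, 2013 + 3 days = June 11, 2013.
From August 21, 2012 through December 13, 2012 inclusive is 115 days; tolling adds 115 days: June 11, 2013 + 115 days = October 4, 2013.
From December 31, 2012 through April 20, 2013 inclusive is 111 days; tolling adds 111 days: October 4, 2013 + 111 days = January 23, 2014.
January 23, 2014 is a Thursday and not a day the employer's offices are closed, so no extension applies.

January 23, 2014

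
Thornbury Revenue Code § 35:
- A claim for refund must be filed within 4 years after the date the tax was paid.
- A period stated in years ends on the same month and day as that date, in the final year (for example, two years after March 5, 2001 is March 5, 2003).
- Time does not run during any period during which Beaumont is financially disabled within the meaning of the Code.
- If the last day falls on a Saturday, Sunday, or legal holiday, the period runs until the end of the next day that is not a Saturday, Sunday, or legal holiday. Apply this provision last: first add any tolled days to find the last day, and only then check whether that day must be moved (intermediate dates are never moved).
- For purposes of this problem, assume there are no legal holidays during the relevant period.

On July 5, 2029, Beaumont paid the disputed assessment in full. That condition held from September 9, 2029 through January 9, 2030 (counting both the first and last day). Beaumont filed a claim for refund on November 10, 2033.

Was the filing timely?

4 years after July 5, 2029 is July 5, 2033.
From September 9, 2029 through January 9, 2030 inclusive is 123 days; tolling adds 123 days: July 5, 2033 + 123 days = November 5, 2033.
November 5, 2033 is Saturday; November 6, 2033 is Sunday. The next qualifying day is November 7, 2033.
The deadline is November 7, 2033; the filing on November 10, 2033 is after that date.

No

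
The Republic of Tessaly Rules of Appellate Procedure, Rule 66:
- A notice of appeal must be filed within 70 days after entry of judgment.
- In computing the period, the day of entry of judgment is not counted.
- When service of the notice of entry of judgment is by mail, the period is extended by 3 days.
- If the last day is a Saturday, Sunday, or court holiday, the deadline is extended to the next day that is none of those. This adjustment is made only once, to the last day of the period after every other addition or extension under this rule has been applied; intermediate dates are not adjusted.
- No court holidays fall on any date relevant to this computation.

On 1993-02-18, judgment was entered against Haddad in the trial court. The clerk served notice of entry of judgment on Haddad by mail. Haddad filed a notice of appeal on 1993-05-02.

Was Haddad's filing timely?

70 days after 1993-02-18 is April 29, 1993.
Service was by mail, adding 3 days: April 29, 1993 + 3 days = May 2, 1993.
May 2, 1993 is Sunday. The next qualifying day is May 3, 1993.
The deadline is May 3, 1993; the filing on May 2, 1993 is on or before that date.

Yes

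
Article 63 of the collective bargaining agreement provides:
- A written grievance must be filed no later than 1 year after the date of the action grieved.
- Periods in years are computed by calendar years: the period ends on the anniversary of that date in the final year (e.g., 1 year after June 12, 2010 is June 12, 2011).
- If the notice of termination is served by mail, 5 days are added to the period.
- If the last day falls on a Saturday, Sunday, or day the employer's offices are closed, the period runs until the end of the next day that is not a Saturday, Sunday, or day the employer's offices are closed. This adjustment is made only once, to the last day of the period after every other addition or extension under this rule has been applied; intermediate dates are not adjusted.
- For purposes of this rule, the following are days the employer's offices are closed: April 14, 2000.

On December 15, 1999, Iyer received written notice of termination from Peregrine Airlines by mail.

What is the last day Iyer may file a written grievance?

December 20, 2000

1 year after December 15, 1999 is December 15, 2000.
Service was by mail, adding 5 days: December 15, 2000 + 5 days = December 20, 2000.
December 20, 2000 is a Wednesday and not a day the employer's offices are closed, so no extension applies.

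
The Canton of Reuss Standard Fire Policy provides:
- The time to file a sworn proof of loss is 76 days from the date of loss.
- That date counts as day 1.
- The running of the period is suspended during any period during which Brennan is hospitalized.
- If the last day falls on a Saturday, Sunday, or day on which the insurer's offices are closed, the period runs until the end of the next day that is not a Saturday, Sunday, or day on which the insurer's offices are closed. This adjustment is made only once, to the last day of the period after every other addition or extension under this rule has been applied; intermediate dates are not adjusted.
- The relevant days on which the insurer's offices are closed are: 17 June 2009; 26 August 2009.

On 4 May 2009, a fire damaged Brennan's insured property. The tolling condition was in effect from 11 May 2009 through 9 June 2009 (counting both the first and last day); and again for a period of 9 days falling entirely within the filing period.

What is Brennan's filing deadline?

Counting 4 May 2009 as day 1, day 76 is July 18, 2009.
From May 11, 2009 through June 9, 2009 inclusive is 30 days; tolling adds 30 days: July 18, 2009 + 30 days = August 17, 2009.
Tolling adds 9 days: August 17, 2009 + 9 days = August 26, 2009.
August 26, 2009 is a listed holiday. The next qualifying day is August 27, 2009.

August 27, 2009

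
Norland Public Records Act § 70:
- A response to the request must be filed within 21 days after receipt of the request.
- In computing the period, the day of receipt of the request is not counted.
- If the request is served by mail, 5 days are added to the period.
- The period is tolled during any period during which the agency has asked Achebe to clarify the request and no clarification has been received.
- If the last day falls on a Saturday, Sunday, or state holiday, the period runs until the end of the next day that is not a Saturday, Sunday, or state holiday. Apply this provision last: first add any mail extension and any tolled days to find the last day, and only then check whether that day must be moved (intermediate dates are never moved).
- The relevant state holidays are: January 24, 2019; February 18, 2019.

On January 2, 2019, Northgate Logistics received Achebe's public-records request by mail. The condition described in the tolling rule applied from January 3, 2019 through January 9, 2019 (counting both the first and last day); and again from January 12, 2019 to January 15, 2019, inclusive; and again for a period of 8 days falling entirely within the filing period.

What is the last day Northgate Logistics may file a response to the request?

21 days after January 2, 2019 is January 23, 2019.
Service was by mail, adding 5 days: January 23, 2019 + 5 days = January 28, 2019.
From January 3, 2019 through January 9, 2019 inclusive is 7 days; tolling adds 7 days: January 28, 2019 + 7 days = February 4, 2019.
From January 12, 2019 through January 15, 2019 inclusive is 4 days; tolling adds 4 days: February 4, 2019 + 4 days = February 8, 2019.
Tolling adds 8 days: February 8, 2019 + 8 days = February 16, 2019.
February 16, 2019 is Saturday; February 17, 2019 is Sunday; February 18, 2019 is a listed holiday. The next qualifying day is February 19, 2019.

February 19, 2019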